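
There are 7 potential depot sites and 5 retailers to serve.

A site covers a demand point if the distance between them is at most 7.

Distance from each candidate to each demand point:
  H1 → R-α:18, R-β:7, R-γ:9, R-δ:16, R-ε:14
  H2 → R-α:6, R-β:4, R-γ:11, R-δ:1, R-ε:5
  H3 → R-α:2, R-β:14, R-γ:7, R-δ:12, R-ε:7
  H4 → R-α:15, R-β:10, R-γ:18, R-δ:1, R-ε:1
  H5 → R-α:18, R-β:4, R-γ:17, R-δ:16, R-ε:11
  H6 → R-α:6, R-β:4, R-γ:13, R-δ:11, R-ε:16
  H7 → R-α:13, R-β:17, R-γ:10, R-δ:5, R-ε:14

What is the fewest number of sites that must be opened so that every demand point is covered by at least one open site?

Coverage sets (demand points within 7 of each site):
  H1: {R-β}
  H2: {R-α, R-β, R-δ, R-ε}
  H3: {R-α, R-γ, R-ε}
  H4: {R-δ, R-ε}
  H5: {R-β}
  H6: {R-α, R-β}
  H7: {R-δ}
No single site covers all 5 demand points.
But {H2, H3} covers everything, so the minimum is 2.

2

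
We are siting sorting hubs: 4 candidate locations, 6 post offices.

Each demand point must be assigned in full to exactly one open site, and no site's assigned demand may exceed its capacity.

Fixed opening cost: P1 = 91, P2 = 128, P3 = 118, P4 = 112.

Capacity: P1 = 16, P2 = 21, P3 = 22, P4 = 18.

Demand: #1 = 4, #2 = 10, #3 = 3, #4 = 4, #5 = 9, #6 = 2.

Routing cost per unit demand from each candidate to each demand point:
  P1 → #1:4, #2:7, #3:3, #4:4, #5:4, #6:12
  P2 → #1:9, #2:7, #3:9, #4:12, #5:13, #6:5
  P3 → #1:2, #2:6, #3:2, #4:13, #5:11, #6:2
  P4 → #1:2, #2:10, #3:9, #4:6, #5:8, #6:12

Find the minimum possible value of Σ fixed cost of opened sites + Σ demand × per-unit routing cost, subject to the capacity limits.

Open {P1, P3}; cheapest assignment that respects the capacities:
  P1 (cap 16, load 13): #4, #5 — cost 4×4 + 9×4 = 52
  P3 (cap 22, load 19): #1, #2, #3, #6 — cost 4×2 + 10×6 + 3×2 + 2×2 = 78
  Shipping 130, fixed 209 → total 339.
  Any other capacity-feasible assignment to {P1, P3} ships for at least 130.
Compare {P1, P2}: its best feasible assignment gives total 396.
Compare {P1, P4}: its best feasible assignment gives total 396.
Every other set of open sites that can feasibly serve all demand totals ≥ 396 even under its best assignment. Minimum: 339.

339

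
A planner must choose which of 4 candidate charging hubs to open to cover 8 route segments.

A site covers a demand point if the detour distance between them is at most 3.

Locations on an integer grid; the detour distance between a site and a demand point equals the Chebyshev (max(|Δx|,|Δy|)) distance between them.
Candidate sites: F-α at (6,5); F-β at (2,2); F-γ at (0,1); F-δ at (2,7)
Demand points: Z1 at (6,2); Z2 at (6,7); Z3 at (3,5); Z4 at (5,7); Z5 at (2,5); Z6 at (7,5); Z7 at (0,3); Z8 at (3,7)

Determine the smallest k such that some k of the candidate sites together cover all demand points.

2

Coverage sets (demand points within 3 of each site):
  F-α: {Z1, Z2, Z3, Z4, Z6, Z8}
  F-β: {Z3, Z5, Z7}
  F-γ: {Z7}
  F-δ: {Z3, Z4, Z5, Z8}
No single site covers all 8 demand points.
But {F-α, F-β} covers everything, so the minimum is 2.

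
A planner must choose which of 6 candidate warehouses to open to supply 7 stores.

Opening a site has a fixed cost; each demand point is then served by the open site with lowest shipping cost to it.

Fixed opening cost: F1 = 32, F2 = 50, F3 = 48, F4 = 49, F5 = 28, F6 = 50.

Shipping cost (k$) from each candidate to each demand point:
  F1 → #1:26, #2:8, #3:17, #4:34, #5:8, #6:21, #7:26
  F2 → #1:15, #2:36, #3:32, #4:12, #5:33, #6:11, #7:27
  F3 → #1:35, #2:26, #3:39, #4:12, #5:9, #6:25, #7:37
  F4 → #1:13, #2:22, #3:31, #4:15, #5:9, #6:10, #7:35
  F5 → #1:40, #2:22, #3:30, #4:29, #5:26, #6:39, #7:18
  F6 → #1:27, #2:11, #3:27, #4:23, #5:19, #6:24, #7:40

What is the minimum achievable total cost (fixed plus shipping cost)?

Open {F1}: assign each demand point to its cheapest open site.
  #1→F1 26, #2→F1 8, #3→F1 17, #4→F1 34, #5→F1 8, #6→F1 21, #7→F1 26
  shipping cost 140, fixed 32 → total 172.
Compare {F1, F4}: shipping cost 97 + fixed 81 = 178.
Compare {F1, F2}: shipping cost 97 + fixed 82 = 179.
Compare {F4}: shipping cost 135 + fixed 49 = 184.
All other subsets cost ≥ 178. Minimum total cost: 172.

172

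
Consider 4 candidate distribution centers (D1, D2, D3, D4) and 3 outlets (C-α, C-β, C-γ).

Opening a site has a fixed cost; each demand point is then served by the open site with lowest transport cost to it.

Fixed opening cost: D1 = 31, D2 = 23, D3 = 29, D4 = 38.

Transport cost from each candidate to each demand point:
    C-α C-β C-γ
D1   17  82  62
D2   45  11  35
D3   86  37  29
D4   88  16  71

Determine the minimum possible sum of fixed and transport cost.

Open {D2}: assign each demand point to its cheapest open site.
  C-α→D2 45, C-β→D2 11, C-γ→D2 35
  transport cost 91, fixed 23 → total 114.
Compare {D1, D2}: transport cost 63 + fixed 54 = 117.
Compare {D2, D3}: transport cost 85 + fixed 52 = 137.
Compare {D1, D2, D3}: transport cost 57 + fixed 83 = 140.
All other subsets cost ≥ 117. Minimum total cost: 114.

114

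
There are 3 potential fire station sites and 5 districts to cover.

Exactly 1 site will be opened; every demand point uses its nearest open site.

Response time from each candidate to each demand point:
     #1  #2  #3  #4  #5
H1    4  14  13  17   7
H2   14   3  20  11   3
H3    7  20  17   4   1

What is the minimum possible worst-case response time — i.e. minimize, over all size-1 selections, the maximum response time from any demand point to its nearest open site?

17

Open {H1}.
  Farthest demand point is #4 at response time 17 (to H1); all others are ≤ 17.
With {H2} the worst case is 20.
With {H3} the worst case is 20.
No size-1 selection achieves below 17.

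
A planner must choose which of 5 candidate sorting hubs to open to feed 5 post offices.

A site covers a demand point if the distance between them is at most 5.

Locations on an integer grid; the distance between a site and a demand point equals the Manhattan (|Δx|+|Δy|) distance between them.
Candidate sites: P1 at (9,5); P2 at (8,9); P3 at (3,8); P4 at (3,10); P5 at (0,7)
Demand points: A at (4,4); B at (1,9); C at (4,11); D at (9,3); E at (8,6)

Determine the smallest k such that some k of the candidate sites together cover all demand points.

2

Coverage sets (demand points within 5 of each site):
  P1: {D, E}
  P2: {E}
  P3: {A, B, C}
  P4: {B, C}
  P5: {B}
No single site covers all 5 demand points.
But {P1, P3} covers everything, so the minimum is 2.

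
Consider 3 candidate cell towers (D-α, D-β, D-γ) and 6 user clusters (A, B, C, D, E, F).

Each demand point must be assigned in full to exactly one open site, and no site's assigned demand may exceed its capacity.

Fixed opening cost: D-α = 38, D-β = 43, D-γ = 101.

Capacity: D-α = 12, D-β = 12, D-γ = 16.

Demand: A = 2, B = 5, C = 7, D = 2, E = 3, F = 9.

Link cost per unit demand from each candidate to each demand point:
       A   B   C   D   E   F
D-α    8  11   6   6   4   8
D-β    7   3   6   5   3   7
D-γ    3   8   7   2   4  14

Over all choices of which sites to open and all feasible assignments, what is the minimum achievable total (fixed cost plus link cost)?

315

Open {D-β, D-γ}; cheapest assignment that respects the capacities:
  D-β (cap 12, load 12): E, F — cost 3×3 + 9×7 = 72
  D-γ (cap 16, load 16): A, B, C, D — cost 2×3 + 5×8 + 7×7 + 2×2 = 99
  Shipping 171, fixed 144 → total 315.
  Any other capacity-feasible assignment to {D-β, D-γ} ships for at least 171.
Compare {D-α, D-γ}: its best feasible assignment gives total 322.
Compare {D-α, D-β, D-γ}: its best feasible assignment gives total 333.
Every other set of open sites that can feasibly serve all demand totals ≥ 322 even under its best assignment. Minimum: 315.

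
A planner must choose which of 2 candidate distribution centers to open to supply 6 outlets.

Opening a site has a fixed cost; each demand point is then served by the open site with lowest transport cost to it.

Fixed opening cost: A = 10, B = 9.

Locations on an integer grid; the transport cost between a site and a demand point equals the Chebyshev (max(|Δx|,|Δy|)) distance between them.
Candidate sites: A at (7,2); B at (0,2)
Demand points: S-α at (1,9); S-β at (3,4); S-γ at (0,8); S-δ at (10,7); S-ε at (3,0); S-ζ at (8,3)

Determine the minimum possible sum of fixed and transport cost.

Open {A}: assign each demand point to its cheapest open site.
  S-α→A 7, S-β→A 4, S-γ→A 7, S-δ→A 5, S-ε→A 4, S-ζ→A 1
  transport cost 28, fixed 10 → total 38.
Compare {A, B}: transport cost 25 + fixed 19 = 44.
Compare {B}: transport cost 37 + fixed 9 = 46.

38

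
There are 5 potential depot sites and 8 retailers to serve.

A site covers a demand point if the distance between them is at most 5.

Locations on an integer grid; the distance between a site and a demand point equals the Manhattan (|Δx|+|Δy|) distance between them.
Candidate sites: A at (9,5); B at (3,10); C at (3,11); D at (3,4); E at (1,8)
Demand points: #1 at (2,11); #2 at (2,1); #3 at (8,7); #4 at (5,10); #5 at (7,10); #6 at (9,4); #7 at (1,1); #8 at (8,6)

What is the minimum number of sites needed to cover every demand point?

3

Coverage sets (demand points within 5 of each site):
  A: {#3, #6, #8}
  B: {#1, #4, #5}
  C: {#1, #4, #5}
  D: {#2, #7}
  E: {#1}
No 2 sites suffice: every size-2 union leaves at least one demand point uncovered.
But {A, B, D} covers everything, so the minimum is 3.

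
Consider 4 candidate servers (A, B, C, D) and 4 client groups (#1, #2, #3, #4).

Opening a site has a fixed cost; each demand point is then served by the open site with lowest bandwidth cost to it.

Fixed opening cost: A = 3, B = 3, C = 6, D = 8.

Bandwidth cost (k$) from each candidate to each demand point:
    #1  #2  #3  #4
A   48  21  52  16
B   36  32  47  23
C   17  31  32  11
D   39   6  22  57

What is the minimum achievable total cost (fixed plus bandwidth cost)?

70

Open {C, D}: assign each demand point to its cheapest open site.
  #1→C 17, #2→D 6, #3→D 22, #4→C 11
  bandwidth cost 56, fixed 14 → total 70.
Compare {A, C, D}: bandwidth cost 56 + fixed 17 = 73.
Compare {B, C, D}: bandwidth cost 56 + fixed 17 = 73.
Compare {A, B, C, D}: bandwidth cost 56 + fixed 20 = 76.
All other subsets cost ≥ 73. Minimum total cost: 70.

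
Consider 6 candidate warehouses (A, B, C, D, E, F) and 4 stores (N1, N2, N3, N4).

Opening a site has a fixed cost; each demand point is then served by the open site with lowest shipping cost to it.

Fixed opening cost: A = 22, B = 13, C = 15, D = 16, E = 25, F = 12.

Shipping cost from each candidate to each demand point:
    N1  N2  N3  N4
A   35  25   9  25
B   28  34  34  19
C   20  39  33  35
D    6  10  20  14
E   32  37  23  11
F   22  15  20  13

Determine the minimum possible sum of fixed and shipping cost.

Open {D}: assign each demand point to its cheapest open site.
  N1→D 6, N2→D 10, N3→D 20, N4→D 14
  shipping cost 50, fixed 16 → total 66.
Compare {A, D}: shipping cost 39 + fixed 38 = 77.
Compare {D, F}: shipping cost 49 + fixed 28 = 77.
Compare {B, D}: shipping cost 50 + fixed 29 = 79.
All other subsets cost ≥ 77. Minimum total cost: 66.

66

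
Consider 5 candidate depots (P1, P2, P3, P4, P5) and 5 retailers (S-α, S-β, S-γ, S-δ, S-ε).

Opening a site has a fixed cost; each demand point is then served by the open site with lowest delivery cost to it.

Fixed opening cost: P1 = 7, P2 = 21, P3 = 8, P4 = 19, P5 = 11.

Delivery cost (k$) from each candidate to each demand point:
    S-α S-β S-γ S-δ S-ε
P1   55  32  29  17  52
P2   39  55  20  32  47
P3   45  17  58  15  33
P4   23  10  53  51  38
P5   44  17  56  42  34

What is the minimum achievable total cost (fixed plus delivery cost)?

Open {P1, P4}: assign each demand point to its cheapest open site.
  S-α→P4 23, S-β→P4 10, S-γ→P1 29, S-δ→P1 17, S-ε→P4 38
  delivery cost 117, fixed 26 → total 143.
Compare {P1, P3, P4}: delivery cost 110 + fixed 34 = 144.
Compare {P2, P3, P4}: delivery cost 101 + fixed 48 = 149.
Compare {P1, P4, P5}: delivery cost 113 + fixed 37 = 150.
All other subsets cost ≥ 144. Minimum total cost: 143.

143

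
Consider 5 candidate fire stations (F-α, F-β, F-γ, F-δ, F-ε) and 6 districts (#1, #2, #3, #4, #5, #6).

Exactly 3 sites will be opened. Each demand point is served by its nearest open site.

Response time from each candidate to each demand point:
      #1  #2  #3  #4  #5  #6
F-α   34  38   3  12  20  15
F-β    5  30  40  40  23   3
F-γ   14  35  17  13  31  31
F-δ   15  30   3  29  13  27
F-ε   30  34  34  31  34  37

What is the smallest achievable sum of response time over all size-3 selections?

Open {F-α, F-β, F-δ}.
  #1→F-β 5, #2→F-β 30, #3→F-α 3, #4→F-α 12, #5→F-δ 13, #6→F-β 3  ⇒ total 66.
Compare {F-β, F-γ, F-δ}: total 67.
Compare {F-α, F-β, F-γ}: total 73.
No size-3 selection does better; minimum is 66.

66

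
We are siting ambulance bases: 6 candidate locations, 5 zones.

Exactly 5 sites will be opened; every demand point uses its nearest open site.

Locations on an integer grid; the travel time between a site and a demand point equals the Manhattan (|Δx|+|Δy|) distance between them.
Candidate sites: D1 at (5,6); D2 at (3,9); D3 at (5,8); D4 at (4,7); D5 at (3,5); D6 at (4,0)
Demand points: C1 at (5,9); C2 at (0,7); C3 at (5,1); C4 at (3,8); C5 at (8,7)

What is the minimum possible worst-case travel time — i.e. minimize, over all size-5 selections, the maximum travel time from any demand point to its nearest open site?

Open {D1, D2, D3, D4, D6}.
  Farthest demand point is C2 at travel time 4 (to D4); all others are ≤ 4.
With {D1, D2, D4, D5, D6} the worst case is 4.
With {D1, D3, D4, D5, D6} the worst case is 4.
No size-5 selection achieves below 4.

4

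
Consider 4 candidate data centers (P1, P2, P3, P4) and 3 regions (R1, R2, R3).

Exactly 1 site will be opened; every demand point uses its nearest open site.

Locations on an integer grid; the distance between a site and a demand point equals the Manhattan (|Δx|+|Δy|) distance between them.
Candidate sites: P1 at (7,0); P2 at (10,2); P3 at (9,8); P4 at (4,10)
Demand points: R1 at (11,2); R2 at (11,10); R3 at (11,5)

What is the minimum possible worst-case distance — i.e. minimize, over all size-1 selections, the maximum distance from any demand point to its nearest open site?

8

Open {P3}.
  Farthest demand point is R1 at distance 8 (to P3); all others are ≤ 8.
With {P2} the worst case is 9.
With {P1} the worst case is 14.
No size-1 selection achieves below 8.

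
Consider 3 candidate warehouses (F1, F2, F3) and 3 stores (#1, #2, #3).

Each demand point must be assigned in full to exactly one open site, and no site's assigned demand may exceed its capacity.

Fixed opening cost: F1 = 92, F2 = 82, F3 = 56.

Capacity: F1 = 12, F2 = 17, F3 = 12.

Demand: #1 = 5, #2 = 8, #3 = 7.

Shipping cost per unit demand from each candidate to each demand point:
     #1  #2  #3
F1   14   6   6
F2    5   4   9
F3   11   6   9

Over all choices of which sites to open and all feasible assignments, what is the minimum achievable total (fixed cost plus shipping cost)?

Open {F2, F3}; cheapest assignment that respects the capacities:
  F2 (cap 17, load 13): #1, #2 — cost 5×5 + 8×4 = 57
  F3 (cap 12, load 7): #3 — cost 7×9 = 63
  Shipping 120, fixed 138 → total 258.
  Any other capacity-feasible assignment to {F2, F3} ships for at least 120.
Compare {F1, F2}: its best feasible assignment gives total 273.
Compare {F1, F3}: its best feasible assignment gives total 308.
Every other set of open sites that can feasibly serve all demand totals ≥ 273 even under its best assignment. Minimum: 258.

258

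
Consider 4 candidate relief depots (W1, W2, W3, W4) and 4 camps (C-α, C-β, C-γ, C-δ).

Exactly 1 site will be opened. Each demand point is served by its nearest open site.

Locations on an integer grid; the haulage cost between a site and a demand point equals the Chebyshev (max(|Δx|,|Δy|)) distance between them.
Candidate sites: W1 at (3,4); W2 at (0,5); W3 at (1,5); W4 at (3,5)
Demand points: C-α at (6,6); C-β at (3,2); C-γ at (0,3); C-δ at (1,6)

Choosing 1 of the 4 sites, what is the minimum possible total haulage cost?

Open {W1}.
  C-α→W1 3, C-β→W1 2, C-γ→W1 3, C-δ→W1 2  ⇒ total 10.
Compare {W3}: total 11.
Compare {W4}: total 11.
No size-1 selection does better; minimum is 10.

10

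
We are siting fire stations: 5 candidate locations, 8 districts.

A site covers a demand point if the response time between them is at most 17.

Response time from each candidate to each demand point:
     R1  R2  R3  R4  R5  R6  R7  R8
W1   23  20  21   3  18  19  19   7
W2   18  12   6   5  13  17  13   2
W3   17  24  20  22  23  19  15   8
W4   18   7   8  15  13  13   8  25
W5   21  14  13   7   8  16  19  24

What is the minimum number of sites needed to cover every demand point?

Coverage sets (demand points within 17 of each site):
  W1: {R4, R8}
  W2: {R2, R3, R4, R5, R6, R7, R8}
  W3: {R1, R7, R8}
  W4: {R2, R3, R4, R5, R6, R7}
  W5: {R2, R3, R4, R5, R6}
No single site covers all 8 demand points.
But {W2, W3} covers everything, so the minimum is 2.

2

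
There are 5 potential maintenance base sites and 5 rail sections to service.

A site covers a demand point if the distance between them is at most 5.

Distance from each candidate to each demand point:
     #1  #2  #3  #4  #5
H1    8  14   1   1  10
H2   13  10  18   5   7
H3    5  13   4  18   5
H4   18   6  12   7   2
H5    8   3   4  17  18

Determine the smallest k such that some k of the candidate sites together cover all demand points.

3

Coverage sets (demand points within 5 of each site):
  H1: {#3, #4}
  H2: {#4}
  H3: {#1, #3, #5}
  H4: {#5}
  H5: {#2, #3}
No 2 sites suffice: every size-2 union leaves at least one demand point uncovered.
But {H1, H3, H5} covers everything, so the minimum is 3.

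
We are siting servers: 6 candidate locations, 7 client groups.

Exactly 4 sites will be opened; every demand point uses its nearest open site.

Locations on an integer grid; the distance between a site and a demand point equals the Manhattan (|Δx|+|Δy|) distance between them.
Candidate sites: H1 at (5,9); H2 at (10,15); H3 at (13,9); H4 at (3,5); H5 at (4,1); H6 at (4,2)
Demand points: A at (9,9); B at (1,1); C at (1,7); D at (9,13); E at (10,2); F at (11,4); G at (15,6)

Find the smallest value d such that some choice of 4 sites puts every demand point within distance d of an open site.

Open {H1, H2, H3, H5}.
  Farthest demand point is E at distance 7 (to H5); all others are ≤ 7.
With {H1, H2, H3, H6} the worst case is 7.
With {H2, H3, H4, H5} the worst case is 7.
No size-4 selection achieves below 7.

7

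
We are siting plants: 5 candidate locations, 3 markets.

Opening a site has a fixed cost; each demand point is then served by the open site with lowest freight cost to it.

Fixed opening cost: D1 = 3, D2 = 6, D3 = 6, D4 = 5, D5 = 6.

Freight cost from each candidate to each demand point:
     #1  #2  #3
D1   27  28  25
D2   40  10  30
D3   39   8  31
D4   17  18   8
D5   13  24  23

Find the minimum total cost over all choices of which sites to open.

Open {D3, D4}: assign each demand point to its cheapest open site.
  #1→D4 17, #2→D3 8, #3→D4 8
  freight cost 33, fixed 11 → total 44.
Compare {D2, D4}: freight cost 35 + fixed 11 = 46.
Compare {D3, D4, D5}: freight cost 29 + fixed 17 = 46.
Compare {D1, D3, D4}: freight cost 33 + fixed 14 = 47.
All other subsets cost ≥ 46. Minimum total cost: 44.

44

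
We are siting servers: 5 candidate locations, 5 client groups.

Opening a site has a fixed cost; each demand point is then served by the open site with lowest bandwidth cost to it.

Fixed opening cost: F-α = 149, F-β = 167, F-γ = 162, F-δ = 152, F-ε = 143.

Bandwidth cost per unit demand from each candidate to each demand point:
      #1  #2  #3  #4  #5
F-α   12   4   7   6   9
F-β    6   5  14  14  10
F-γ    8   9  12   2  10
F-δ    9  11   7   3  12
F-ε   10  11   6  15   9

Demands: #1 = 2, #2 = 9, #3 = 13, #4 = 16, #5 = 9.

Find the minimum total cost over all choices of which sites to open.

Open {F-α}: assign each demand point to its cheapest open site.
  #1→F-α 2×12=24, #2→F-α 9×4=36, #3→F-α 13×7=91, #4→F-α 16×6=96, #5→F-α 9×9=81
  bandwidth cost 328, fixed 149 → total 477.
Compare {F-δ}: bandwidth cost 364 + fixed 152 = 516.
Compare {F-γ}: bandwidth cost 375 + fixed 162 = 537.
Compare {F-α, F-γ}: bandwidth cost 256 + fixed 311 = 567.
All other subsets cost ≥ 516. Minimum total cost: 477.

477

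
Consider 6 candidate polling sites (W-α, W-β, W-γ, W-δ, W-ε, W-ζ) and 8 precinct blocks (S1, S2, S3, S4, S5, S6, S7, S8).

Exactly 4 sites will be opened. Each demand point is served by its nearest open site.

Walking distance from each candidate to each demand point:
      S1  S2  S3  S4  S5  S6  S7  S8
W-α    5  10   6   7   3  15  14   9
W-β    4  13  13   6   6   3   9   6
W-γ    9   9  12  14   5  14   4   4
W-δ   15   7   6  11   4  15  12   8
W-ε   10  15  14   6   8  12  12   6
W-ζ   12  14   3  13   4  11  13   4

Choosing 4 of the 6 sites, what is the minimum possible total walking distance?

Open {W-β, W-γ, W-δ, W-ζ}.
  S1→W-β 4, S2→W-δ 7, S3→W-ζ 3, S4→W-β 6, S5→W-δ 4, S6→W-β 3, S7→W-γ 4, S8→W-γ 4  ⇒ total 35.
Compare {W-α, W-β, W-γ, W-ζ}: total 36.
Compare {W-α, W-β, W-γ, W-δ}: total 37.
No size-4 selection does better; minimum is 35.

35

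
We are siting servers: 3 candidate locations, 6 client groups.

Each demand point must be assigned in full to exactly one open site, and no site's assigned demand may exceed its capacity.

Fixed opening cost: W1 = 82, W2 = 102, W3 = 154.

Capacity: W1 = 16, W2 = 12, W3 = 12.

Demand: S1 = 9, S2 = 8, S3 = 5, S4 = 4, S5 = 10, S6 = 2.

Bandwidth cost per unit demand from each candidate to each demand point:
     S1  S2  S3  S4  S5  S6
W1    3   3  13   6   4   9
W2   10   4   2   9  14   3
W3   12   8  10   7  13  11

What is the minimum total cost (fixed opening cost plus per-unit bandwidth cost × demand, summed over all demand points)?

Open {W1, W2, W3}; cheapest assignment that respects the capacities:
  W1 (cap 16, load 15): S3, S5 — cost 5×13 + 10×4 = 105
  W2 (cap 12, load 11): S1, S6 — cost 9×10 + 2×3 = 96
  W3 (cap 12, load 12): S2, S4 — cost 8×8 + 4×7 = 92
  Shipping 293, fixed 338 → total 631.
  Any other capacity-feasible assignment to {W1, W2, W3} ships for at least 293.
Total demand is 38 and no other set of sites has combined capacity ≥ 38, so {W1, W2, W3} is the only feasible choice of open sites. Minimum: 631.

631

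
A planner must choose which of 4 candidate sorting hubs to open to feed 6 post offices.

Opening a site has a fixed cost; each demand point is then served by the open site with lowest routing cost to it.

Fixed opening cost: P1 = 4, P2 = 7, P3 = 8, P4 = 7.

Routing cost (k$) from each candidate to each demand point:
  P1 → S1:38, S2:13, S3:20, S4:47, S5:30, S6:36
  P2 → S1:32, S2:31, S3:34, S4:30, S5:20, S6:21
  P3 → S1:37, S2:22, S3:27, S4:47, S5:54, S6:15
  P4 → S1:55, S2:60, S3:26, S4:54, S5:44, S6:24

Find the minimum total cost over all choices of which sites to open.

Open {P1, P2}: assign each demand point to its cheapest open site.
  S1→P2 32, S2→P1 13, S3→P1 20, S4→P2 30, S5→P2 20, S6→P2 21
  routing cost 136, fixed 11 → total 147.
Compare {P1, P2, P3}: routing cost 130 + fixed 19 = 149.
Compare {P1, P2, P4}: routing cost 136 + fixed 18 = 154.
Compare {P1, P2, P3, P4}: routing cost 130 + fixed 26 = 156.
All other subsets cost ≥ 149. Minimum total cost: 147.

147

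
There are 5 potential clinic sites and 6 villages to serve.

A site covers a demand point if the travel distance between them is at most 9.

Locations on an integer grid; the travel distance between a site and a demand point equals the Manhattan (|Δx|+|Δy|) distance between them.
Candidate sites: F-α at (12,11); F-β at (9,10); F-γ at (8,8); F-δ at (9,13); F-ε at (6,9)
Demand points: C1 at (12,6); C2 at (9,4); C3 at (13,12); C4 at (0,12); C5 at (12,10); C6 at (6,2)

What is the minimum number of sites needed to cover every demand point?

Coverage sets (demand points within 9 of each site):
  F-α: {C1, C3, C5}
  F-β: {C1, C2, C3, C5}
  F-γ: {C1, C2, C3, C5, C6}
  F-δ: {C2, C3, C5}
  F-ε: {C1, C2, C4, C5, C6}
No single site covers all 6 demand points.
But {F-α, F-ε} covers everything, so the minimum is 2.

2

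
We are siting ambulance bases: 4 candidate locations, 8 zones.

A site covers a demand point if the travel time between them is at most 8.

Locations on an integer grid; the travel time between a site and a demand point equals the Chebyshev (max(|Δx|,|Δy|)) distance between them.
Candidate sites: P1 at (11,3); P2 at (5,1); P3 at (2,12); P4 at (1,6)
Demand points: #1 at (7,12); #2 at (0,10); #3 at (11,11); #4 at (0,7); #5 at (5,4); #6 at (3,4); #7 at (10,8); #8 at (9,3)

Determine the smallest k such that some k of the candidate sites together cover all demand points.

Coverage sets (demand points within 8 of each site):
  P1: {#3, #5, #6, #7, #8}
  P2: {#4, #5, #6, #7, #8}
  P3: {#1, #2, #4, #5, #6, #7}
  P4: {#1, #2, #4, #5, #6, #8}
No single site covers all 8 demand points.
But {P1, P3} covers everything, so the minimum is 2.

2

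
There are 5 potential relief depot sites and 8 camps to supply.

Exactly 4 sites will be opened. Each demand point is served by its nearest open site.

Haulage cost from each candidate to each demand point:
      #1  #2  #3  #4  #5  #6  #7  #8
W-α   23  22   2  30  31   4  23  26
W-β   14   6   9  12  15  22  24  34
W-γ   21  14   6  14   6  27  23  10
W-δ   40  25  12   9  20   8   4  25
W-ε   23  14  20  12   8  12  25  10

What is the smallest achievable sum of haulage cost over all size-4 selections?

55

Open {W-α, W-β, W-γ, W-δ}.
  #1→W-β 14, #2→W-β 6, #3→W-α 2, #4→W-δ 9, #5→W-γ 6, #6→W-α 4, #7→W-δ 4, #8→W-γ 10  ⇒ total 55.
Compare {W-α, W-β, W-δ, W-ε}: total 57.
Compare {W-β, W-γ, W-δ, W-ε}: total 63.
No size-4 selection does better; minimum is 55.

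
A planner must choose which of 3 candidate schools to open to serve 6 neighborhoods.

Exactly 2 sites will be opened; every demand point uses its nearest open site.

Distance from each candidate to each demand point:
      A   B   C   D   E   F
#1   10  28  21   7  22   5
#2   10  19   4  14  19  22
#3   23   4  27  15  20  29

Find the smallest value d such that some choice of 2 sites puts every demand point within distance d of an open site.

Open {#1, #2}.
  Farthest demand point is B at distance 19 (to #2); all others are ≤ 19.
With {#1, #3} the worst case is 21.
With {#2, #3} the worst case is 22.
No size-2 selection achieves below 19.

19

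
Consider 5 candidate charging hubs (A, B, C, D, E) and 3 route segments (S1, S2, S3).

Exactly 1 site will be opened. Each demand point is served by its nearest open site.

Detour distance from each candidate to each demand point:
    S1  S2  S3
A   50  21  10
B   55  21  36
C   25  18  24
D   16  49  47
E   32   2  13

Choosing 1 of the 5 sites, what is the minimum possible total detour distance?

47

Open {E}.
  S1→E 32, S2→E 2, S3→E 13  ⇒ total 47.
Compare {C}: total 67.
Compare {A}: total 81.
No size-1 selection does better; minimum is 47.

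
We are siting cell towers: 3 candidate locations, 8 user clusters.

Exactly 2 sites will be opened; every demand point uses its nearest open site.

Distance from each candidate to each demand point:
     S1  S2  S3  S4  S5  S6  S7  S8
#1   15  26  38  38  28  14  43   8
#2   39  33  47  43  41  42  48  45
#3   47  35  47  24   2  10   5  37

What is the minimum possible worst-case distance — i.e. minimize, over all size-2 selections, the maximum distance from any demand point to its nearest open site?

38

Open {#1, #3}.
  Farthest demand point is S3 at distance 38 (to #1); all others are ≤ 38.
With {#1, #2} the worst case is 43.
With {#2, #3} the worst case is 47.
No size-2 selection achieves below 38.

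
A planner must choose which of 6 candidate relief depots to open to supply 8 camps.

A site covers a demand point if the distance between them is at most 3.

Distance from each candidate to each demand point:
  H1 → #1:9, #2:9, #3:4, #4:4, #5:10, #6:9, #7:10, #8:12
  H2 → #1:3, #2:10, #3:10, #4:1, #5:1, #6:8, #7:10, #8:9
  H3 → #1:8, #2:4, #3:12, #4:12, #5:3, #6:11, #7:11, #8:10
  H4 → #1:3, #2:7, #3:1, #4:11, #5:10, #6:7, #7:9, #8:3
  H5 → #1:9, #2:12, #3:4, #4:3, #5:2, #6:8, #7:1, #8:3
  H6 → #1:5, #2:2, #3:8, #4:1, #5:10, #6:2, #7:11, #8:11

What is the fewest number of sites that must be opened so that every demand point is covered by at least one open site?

3

Coverage sets (demand points within 3 of each site):
  H1: {}
  H2: {#1, #4, #5}
  H3: {#5}
  H4: {#1, #3, #8}
  H5: {#4, #5, #7, #8}
  H6: {#2, #4, #6}
No 2 sites suffice: every size-2 union leaves at least one demand point uncovered.
But {H4, H5, H6} covers everything, so the minimum is 3.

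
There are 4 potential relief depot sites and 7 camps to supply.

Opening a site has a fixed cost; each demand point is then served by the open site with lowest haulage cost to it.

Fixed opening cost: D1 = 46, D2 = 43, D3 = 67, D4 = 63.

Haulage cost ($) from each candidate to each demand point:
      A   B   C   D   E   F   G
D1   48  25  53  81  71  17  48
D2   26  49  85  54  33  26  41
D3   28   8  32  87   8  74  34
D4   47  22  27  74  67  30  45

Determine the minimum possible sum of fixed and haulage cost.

Open {D2, D3}: assign each demand point to its cheapest open site.
  A→D2 26, B→D3 8, C→D3 32, D→D2 54, E→D3 8, F→D2 26, G→D3 34
  haulage cost 188, fixed 110 → total 298.
Compare {D1, D3}: haulage cost 208 + fixed 113 = 321.
Compare {D2, D4}: haulage cost 229 + fixed 106 = 335.
Compare {D1, D2, D3}: haulage cost 179 + fixed 156 = 335.
All other subsets cost ≥ 321. Minimum total cost: 298.

298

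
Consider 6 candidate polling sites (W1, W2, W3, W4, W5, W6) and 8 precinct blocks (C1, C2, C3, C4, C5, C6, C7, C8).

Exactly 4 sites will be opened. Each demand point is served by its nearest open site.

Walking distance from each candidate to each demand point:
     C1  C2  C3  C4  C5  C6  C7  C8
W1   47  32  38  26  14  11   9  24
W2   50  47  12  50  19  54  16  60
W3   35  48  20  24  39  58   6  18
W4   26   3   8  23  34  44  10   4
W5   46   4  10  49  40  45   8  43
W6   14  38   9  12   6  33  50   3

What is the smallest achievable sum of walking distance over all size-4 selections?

Open {W1, W3, W4, W6}.
  C1→W6 14, C2→W4 3, C3→W4 8, C4→W6 12, C5→W6 6, C6→W1 11, C7→W3 6, C8→W6 3  ⇒ total 63.
Compare {W1, W3, W5, W6}: total 65.
Compare {W1, W4, W5, W6}: total 65.
No size-4 selection does better; minimum is 63.

63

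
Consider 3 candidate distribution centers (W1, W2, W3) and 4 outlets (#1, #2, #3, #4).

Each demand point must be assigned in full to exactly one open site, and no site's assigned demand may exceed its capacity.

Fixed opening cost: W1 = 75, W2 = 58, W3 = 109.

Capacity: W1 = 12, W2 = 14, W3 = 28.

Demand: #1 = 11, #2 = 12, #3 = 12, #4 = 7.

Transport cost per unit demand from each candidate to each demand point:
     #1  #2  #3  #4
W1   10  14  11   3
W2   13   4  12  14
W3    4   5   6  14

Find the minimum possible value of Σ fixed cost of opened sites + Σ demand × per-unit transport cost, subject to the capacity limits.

Open {W1, W2, W3}; cheapest assignment that respects the capacities:
  W1 (cap 12, load 7): #4 — cost 7×3 = 21
  W2 (cap 14, load 12): #2 — cost 12×4 = 48
  W3 (cap 28, load 23): #1, #3 — cost 11×4 + 12×6 = 116
  Shipping 185, fixed 242 → total 427.
  Any other capacity-feasible assignment to {W1, W2, W3} ships for at least 185.
Total demand is 42; every other set of sites either has combined capacity below 42 or cannot fit the demands without splitting one across sites, so {W1, W2, W3} is the only feasible choice of open sites. Minimum: 427.

427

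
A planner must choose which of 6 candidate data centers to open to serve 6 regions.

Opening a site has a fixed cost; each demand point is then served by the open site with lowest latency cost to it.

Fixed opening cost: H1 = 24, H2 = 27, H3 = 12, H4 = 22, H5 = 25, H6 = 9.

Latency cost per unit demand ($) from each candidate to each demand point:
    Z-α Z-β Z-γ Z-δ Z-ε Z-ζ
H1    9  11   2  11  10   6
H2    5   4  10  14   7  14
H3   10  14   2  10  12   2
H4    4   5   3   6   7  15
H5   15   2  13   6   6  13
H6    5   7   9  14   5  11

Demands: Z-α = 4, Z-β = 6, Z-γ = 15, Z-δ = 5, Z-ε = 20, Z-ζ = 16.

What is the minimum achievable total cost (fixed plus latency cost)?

270

Open {H3, H5, H6}: assign each demand point to its cheapest open site.
  Z-α→H6 4×5=20, Z-β→H5 6×2=12, Z-γ→H3 15×2=30, Z-δ→H5 5×6=30, Z-ε→H6 20×5=100, Z-ζ→H3 16×2=32
  latency cost 224, fixed 46 → total 270.
Compare {H3, H4, H6}: latency cost 238 + fixed 43 = 281.
Compare {H3, H4, H5, H6}: latency cost 220 + fixed 68 = 288.
Compare {H1, H3, H5, H6}: latency cost 224 + fixed 70 = 294.
All other subsets cost ≥ 281. Minimum total cost: 270.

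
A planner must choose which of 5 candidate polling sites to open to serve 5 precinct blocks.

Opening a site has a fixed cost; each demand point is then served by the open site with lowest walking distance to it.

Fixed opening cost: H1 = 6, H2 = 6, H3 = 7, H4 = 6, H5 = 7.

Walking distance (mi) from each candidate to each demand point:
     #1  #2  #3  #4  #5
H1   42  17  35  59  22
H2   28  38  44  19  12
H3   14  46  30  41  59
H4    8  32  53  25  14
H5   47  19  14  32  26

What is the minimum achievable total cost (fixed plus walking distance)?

91

Open {H2, H4, H5}: assign each demand point to its cheapest open site.
  #1→H4 8, #2→H5 19, #3→H5 14, #4→H2 19, #5→H2 12
  walking distance 72, fixed 19 → total 91.
Compare {H4, H5}: walking distance 80 + fixed 13 = 93.
Compare {H1, H2, H4, H5}: walking distance 70 + fixed 25 = 95.
Compare {H1, H4, H5}: walking distance 78 + fixed 19 = 97.
All other subsets cost ≥ 93. Minimum total cost: 91.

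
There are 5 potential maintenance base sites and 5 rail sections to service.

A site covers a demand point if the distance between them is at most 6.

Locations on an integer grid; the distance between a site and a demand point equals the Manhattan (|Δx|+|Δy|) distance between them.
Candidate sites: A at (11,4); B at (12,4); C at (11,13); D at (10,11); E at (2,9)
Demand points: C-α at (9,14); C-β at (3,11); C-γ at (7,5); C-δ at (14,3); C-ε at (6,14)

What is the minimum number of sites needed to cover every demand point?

Coverage sets (demand points within 6 of each site):
  A: {C-γ, C-δ}
  B: {C-γ, C-δ}
  C: {C-α, C-ε}
  D: {C-α}
  E: {C-β}
No 2 sites suffice: every size-2 union leaves at least one demand point uncovered.
But {A, C, E} covers everything, so the minimum is 3.

3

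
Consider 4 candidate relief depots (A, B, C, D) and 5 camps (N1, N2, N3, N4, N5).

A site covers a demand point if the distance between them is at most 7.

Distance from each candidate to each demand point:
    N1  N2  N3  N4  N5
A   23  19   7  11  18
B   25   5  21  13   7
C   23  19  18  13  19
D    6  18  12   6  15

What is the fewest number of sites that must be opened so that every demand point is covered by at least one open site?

3

Coverage sets (demand points within 7 of each site):
  A: {N3}
  B: {N2, N5}
  C: {}
  D: {N1, N4}
No 2 sites suffice: every size-2 union leaves at least one demand point uncovered.
But {A, B, D} covers everything, so the minimum is 3.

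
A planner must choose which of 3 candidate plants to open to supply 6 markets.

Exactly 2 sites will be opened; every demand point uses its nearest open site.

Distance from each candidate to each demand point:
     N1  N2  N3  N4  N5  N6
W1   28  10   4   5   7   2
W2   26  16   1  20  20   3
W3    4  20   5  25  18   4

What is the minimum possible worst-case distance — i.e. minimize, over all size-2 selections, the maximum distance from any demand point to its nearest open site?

Open {W1, W3}.
  Farthest demand point is N2 at distance 10 (to W1); all others are ≤ 10.
With {W2, W3} the worst case is 20.
With {W1, W2} the worst case is 26.
No size-2 selection achieves below 10.

10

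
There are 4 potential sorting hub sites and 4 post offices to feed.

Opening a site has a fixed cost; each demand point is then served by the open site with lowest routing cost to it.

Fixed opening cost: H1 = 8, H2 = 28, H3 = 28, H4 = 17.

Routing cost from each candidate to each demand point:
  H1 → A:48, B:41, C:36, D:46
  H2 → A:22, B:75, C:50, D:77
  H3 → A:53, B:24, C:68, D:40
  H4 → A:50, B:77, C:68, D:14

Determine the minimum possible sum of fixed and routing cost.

Open {H1, H4}: assign each demand point to its cheapest open site.
  A→H1 48, B→H1 41, C→H1 36, D→H4 14
  routing cost 139, fixed 25 → total 164.
Compare {H1, H2, H4}: routing cost 113 + fixed 53 = 166.
Compare {H1, H3, H4}: routing cost 122 + fixed 53 = 175.
Compare {H1, H2, H3, H4}: routing cost 96 + fixed 81 = 177.
All other subsets cost ≥ 166. Minimum total cost: 164.

164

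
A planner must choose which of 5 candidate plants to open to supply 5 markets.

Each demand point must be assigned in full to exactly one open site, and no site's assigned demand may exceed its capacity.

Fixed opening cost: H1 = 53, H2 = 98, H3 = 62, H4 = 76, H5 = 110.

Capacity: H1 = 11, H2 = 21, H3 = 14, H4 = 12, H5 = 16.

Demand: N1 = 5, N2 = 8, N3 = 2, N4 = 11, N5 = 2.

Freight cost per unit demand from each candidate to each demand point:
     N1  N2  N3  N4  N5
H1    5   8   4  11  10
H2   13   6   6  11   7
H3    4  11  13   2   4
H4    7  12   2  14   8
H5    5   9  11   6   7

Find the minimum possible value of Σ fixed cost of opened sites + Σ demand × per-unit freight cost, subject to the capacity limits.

315

Open {H2, H3}; cheapest assignment that respects the capacities:
  H2 (cap 21, load 15): N1, N2, N3 — cost 5×13 + 8×6 + 2×6 = 125
  H3 (cap 14, load 13): N4, N5 — cost 11×2 + 2×4 = 30
  Shipping 155, fixed 160 → total 315.
  Any other capacity-feasible assignment to {H2, H3} ships for at least 155.
Compare {H3, H5}: its best feasible assignment gives total 321.
Compare {H1, H2, H3}: its best feasible assignment gives total 324.
Every other set of open sites that can feasibly serve all demand totals ≥ 321 even under its best assignment. Minimum: 315.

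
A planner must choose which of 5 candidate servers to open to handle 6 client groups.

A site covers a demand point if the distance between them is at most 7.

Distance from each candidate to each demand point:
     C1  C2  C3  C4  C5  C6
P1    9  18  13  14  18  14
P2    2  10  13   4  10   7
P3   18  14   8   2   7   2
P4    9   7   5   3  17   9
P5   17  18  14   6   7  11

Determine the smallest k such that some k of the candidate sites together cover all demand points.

3

Coverage sets (demand points within 7 of each site):
  P1: {}
  P2: {C1, C4, C6}
  P3: {C4, C5, C6}
  P4: {C2, C3, C4}
  P5: {C4, C5}
No 2 sites suffice: every size-2 union leaves at least one demand point uncovered.
But {P2, P3, P4} covers everything, so the minimum is 3.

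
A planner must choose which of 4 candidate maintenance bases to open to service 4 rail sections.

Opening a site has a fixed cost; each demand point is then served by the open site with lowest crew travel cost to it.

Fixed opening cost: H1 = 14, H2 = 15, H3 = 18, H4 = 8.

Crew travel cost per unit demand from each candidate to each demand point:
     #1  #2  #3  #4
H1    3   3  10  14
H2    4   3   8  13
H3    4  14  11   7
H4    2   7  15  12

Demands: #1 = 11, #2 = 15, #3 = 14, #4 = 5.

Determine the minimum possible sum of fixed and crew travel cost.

Open {H2, H3, H4}: assign each demand point to its cheapest open site.
  #1→H4 11×2=22, #2→H2 15×3=45, #3→H2 14×8=112, #4→H3 5×7=35
  crew travel cost 214, fixed 41 → total 255.
Compare {H2, H4}: crew travel cost 239 + fixed 23 = 262.
Compare {H2, H3}: crew travel cost 236 + fixed 33 = 269.
Compare {H1, H2, H3, H4}: crew travel cost 214 + fixed 55 = 269.
All other subsets cost ≥ 262. Minimum total cost: 255.

255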